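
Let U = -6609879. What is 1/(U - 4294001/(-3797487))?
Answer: -3797487/25100925280072 ≈ -1.5129e-7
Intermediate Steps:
1/(U - 4294001/(-3797487)) = 1/(-6609879 - 4294001/(-3797487)) = 1/(-6609879 - 4294001*(-1/3797487)) = 1/(-6609879 + 4294001/3797487) = 1/(-25100925280072/3797487) = -3797487/25100925280072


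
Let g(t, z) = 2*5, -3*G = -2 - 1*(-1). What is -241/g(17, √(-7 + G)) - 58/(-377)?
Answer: -3113/130 ≈ -23.946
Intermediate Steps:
G = ⅓ (G = -(-2 - 1*(-1))/3 = -(-2 + 1)/3 = -⅓*(-1) = ⅓ ≈ 0.33333)
g(t, z) = 10
-241/g(17, √(-7 + G)) - 58/(-377) = -241/10 - 58/(-377) = -241*⅒ - 58*(-1/377) = -241/10 + 2/13 = -3113/130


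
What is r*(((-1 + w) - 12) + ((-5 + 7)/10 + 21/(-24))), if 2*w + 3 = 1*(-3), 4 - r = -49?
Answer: -35351/40 ≈ -883.78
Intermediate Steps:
r = 53 (r = 4 - 1*(-49) = 4 + 49 = 53)
w = -3 (w = -3/2 + (1*(-3))/2 = -3/2 + (½)*(-3) = -3/2 - 3/2 = -3)
r*(((-1 + w) - 12) + ((-5 + 7)/10 + 21/(-24))) = 53*(((-1 - 3) - 12) + ((-5 + 7)/10 + 21/(-24))) = 53*((-4 - 12) + (2*(⅒) + 21*(-1/24))) = 53*(-16 + (⅕ - 7/8)) = 53*(-16 - 27/40) = 53*(-667/40) = -35351/40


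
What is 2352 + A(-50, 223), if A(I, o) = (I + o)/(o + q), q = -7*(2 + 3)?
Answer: 442349/188 ≈ 2352.9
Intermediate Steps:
q = -35 (q = -7*5 = -35)
A(I, o) = (I + o)/(-35 + o) (A(I, o) = (I + o)/(o - 35) = (I + o)/(-35 + o))
2352 + A(-50, 223) = 2352 + (-50 + 223)/(-35 + 223) = 2352 + 173/188 = 442349/188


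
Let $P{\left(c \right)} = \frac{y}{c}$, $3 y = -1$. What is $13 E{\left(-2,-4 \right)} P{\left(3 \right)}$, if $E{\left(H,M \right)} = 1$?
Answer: $- \frac{13}{9} \approx -1.4444$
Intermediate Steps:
$y = - \frac{1}{3}$ ($y = \frac{1}{3} \left(-1\right) = - \frac{1}{3} \approx -0.33333$)
$P{\left(c \right)} = - \frac{1}{3 c}$
$13 E{\left(-2,-4 \right)} P{\left(3 \right)} = 13 \cdot 1 \left(- \frac{1}{3 \cdot 3}\right) = 13 \left(\left(- \frac{1}{3}\right) \frac{1}{3}\right) = 13 \left(- \frac{1}{9}\right) = - \frac{13}{9}$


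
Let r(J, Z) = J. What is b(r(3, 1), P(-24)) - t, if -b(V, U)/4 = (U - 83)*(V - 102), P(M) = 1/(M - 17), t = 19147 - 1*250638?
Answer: 8143147/41 ≈ 1.9861e+5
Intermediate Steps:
t = -231491 (t = 19147 - 250638 = -231491)
P(M) = 1/(-17 + M)
b(V, U) = -4*(-102 + V)*(-83 + U) (b(V, U) = -4*(U - 83)*(V - 102) = -4*(-83 + U)*(-102 + V) = -4*(-102 + V)*(-83 + U))
b(r(3, 1), P(-24)) - t = (-33864 + 332*3 + 408/(-17 - 24) - 4*3/(-17 - 24)) - 1*(-231491) = (-33864 + 996 + 408/(-41) - 4*3/(-41)) + 231491 = (-33864 + 996 + 408*(-1/41) - 4*(-1/41)*3) + 231491 = (-33864 + 996 - 408/41 + 12/41) + 231491 = -1347984/41 + 231491 = 8143147/41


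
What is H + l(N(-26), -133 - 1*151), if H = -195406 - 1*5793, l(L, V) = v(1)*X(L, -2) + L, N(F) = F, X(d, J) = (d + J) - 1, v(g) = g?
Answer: -201254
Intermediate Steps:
X(d, J) = -1 + J + d (X(d, J) = (J + d) - 1 = -1 + J + d)
l(L, V) = -3 + 2*L (l(L, V) = 1*(-1 - 2 + L) + L = 1*(-3 + L) + L = (-3 + L) + L = -3 + 2*L)
H = -201199 (H = -195406 - 5793 = -201199)
H + l(N(-26), -133 - 1*151) = -201199 + (-3 + 2*(-26)) = -201199 + (-3 - 52) = -201199 - 55 = -201254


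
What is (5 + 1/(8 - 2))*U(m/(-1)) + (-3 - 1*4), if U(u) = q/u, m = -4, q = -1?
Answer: -199/24 ≈ -8.2917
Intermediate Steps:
U(u) = -1/u
(5 + 1/(8 - 2))*U(m/(-1)) + (-3 - 1*4) = (5 + 1/(8 - 2))*(-1/((-4/(-1)))) + (-3 - 1*4) = (5 + 1/6)*(-1/((-4*(-1)))) + (-3 - 4) = (5 + ⅙)*(-1/4) - 7 = 31*(-1*¼)/6 - 7 = (31/6)*(-¼) - 7 = -31/24 - 7 = -199/24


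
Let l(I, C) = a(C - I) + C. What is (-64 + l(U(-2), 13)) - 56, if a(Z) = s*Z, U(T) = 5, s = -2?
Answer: -123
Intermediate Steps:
a(Z) = -2*Z
l(I, C) = -C + 2*I (l(I, C) = -2*(C - I) + C = (-2*C + 2*I) + C = -C + 2*I)
(-64 + l(U(-2), 13)) - 56 = (-64 + (-1*13 + 2*5)) - 56 = (-64 + (-13 + 10)) - 56 = (-64 - 3) - 56 = -67 - 56 = -123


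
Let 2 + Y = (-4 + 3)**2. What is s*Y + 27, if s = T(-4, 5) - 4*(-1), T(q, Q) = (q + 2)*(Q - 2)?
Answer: 29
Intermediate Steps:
Y = -1 (Y = -2 + (-4 + 3)**2 = -2 + (-1)**2 = -2 + 1 = -1)
T(q, Q) = (-2 + Q)*(2 + q) (T(q, Q) = (2 + q)*(-2 + Q) = (-2 + Q)*(2 + q))
s = -2 (s = (-4 - 2*(-4) + 2*5 + 5*(-4)) - 4*(-1) = (-4 + 8 + 10 - 20) + 4 = -6 + 4 = -2)
s*Y + 27 = -2*(-1) + 27 = 2 + 27 = 29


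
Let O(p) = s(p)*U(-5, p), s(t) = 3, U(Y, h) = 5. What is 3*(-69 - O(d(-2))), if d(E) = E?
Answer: -252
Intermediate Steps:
O(p) = 15 (O(p) = 3*5 = 15)
3*(-69 - O(d(-2))) = 3*(-69 - 1*15) = 3*(-69 - 15) = 3*(-84) = -252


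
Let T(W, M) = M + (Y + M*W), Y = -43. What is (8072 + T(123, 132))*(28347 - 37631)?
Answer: -226501748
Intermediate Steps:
T(W, M) = -43 + M + M*W (T(W, M) = M + (-43 + M*W) = -43 + M + M*W)
(8072 + T(123, 132))*(28347 - 37631) = (8072 + (-43 + 132 + 132*123))*(28347 - 37631) = (8072 + (-43 + 132 + 16236))*(-9284) = (8072 + 16325)*(-9284) = 24397*(-9284) = -226501748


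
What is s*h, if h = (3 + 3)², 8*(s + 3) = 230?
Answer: 927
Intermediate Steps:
s = 103/4 (s = -3 + (⅛)*230 = -3 + 115/4 = 103/4 ≈ 25.750)
h = 36 (h = 6² = 36)
s*h = (103/4)*36 = 927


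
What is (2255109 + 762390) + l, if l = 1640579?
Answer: 4658078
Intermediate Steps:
(2255109 + 762390) + l = (2255109 + 762390) + 1640579 = 3017499 + 1640579 = 4658078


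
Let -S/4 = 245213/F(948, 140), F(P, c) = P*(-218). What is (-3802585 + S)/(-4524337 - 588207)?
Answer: 196464111397/264144698304 ≈ 0.74377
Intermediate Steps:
F(P, c) = -218*P
S = 245213/51666 (S = -980852/((-218*948)) = -980852/(-206664) = -980852*(-1)/206664 = -4*(-245213/206664) = 245213/51666 ≈ 4.7461)
(-3802585 + S)/(-4524337 - 588207) = (-3802585 + 245213/51666)/(-4524337 - 588207) = -196464111397/51666/(-5112544) = -196464111397/51666*(-1/5112544) = 196464111397/264144698304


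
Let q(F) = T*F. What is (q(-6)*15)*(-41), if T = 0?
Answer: 0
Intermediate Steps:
q(F) = 0 (q(F) = 0*F = 0)
(q(-6)*15)*(-41) = (0*15)*(-41) = 0*(-41) = 0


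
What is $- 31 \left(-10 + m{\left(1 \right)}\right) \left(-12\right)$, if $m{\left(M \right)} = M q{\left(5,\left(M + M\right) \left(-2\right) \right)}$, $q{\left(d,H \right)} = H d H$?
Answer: $26040$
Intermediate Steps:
$q{\left(d,H \right)} = d H^{2}$
$m{\left(M \right)} = 80 M^{3}$ ($m{\left(M \right)} = M 5 \left(\left(M + M\right) \left(-2\right)\right)^{2} = M 5 \left(2 M \left(-2\right)\right)^{2} = M 5 \left(- 4 M\right)^{2} = M 5 \cdot 16 M^{2} = M 80 M^{2} = 80 M^{3}$)
$- 31 \left(-10 + m{\left(1 \right)}\right) \left(-12\right) = - 31 \left(-10 + 80 \cdot 1^{3}\right) \left(-12\right) = - 31 \left(-10 + 80 \cdot 1\right) \left(-12\right) = - 31 \left(-10 + 80\right) \left(-12\right) = - 31 \cdot 70 \left(-12\right) = \left(-31\right) \left(-840\right) = 26040$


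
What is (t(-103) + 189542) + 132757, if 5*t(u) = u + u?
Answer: 1611289/5 ≈ 3.2226e+5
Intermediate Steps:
t(u) = 2*u/5 (t(u) = (u + u)/5 = (2*u)/5 = 2*u/5)
(t(-103) + 189542) + 132757 = ((⅖)*(-103) + 189542) + 132757 = (-206/5 + 189542) + 132757 = 947504/5 + 132757 = 1611289/5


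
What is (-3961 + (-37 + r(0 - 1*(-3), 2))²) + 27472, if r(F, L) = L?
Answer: 24736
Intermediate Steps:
(-3961 + (-37 + r(0 - 1*(-3), 2))²) + 27472 = (-3961 + (-37 + 2)²) + 27472 = (-3961 + (-35)²) + 27472 = (-3961 + 1225) + 27472 = -2736 + 27472 = 24736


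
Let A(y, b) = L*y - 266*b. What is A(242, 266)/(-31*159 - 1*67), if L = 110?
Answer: 11034/1249 ≈ 8.8343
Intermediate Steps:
A(y, b) = -266*b + 110*y (A(y, b) = 110*y - 266*b = -266*b + 110*y)
A(242, 266)/(-31*159 - 1*67) = (-266*266 + 110*242)/(-31*159 - 1*67) = (-70756 + 26620)/(-4929 - 67) = -44136/(-4996) = -44136*(-1/4996) = 11034/1249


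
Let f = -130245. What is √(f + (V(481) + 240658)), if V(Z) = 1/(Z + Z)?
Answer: 3*√11353449926/962 ≈ 332.28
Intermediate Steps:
V(Z) = 1/(2*Z)
√(f + (V(481) + 240658)) = √(-130245 + ((½)/481 + 240658)) = √(-130245 + ((½)*(1/481) + 240658)) = √(-130245 + (1/962 + 240658)) = √(-130245 + 231512997/962) = √(106217307/962) = 3*√11353449926/962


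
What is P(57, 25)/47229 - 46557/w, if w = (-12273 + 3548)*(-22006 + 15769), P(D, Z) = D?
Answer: 4777648/13598409825 ≈ 0.00035134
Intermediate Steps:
w = 54417825 (w = -8725*(-6237) = 54417825)
P(57, 25)/47229 - 46557/w = 57/47229 - 46557/54417825 = 57*(1/47229) - 46557*1/54417825 = 19/15743 - 739/863775 = 4777648/13598409825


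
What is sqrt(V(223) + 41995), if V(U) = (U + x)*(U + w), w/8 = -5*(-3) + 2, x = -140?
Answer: 4*sqrt(4487) ≈ 267.94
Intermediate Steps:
w = 136 (w = 8*(-5*(-3) + 2) = 8*(15 + 2) = 8*17 = 136)
V(U) = (-140 + U)*(136 + U) (V(U) = (U - 140)*(U + 136) = (-140 + U)*(136 + U))
sqrt(V(223) + 41995) = sqrt((-19040 + 223**2 - 4*223) + 41995) = sqrt((-19040 + 49729 - 892) + 41995) = sqrt(29797 + 41995) = sqrt(71792) = 4*sqrt(4487)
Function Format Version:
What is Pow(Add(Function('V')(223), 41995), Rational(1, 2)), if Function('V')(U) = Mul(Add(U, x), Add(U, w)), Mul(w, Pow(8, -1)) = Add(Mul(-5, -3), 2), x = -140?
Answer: Mul(4, Pow(4487, Rational(1, 2))) ≈ 267.94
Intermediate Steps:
w = 136 (w = Mul(8, Add(Mul(-5, -3), 2)) = Mul(8, Add(15, 2)) = Mul(8, 17) = 136)
Function('V')(U) = Mul(Add(-140, U), Add(136, U)) (Function('V')(U) = Mul(Add(U, -140), Add(U, 136)) = Mul(Add(-140, U), Add(136, U)))
Pow(Add(Function('V')(223), 41995), Rational(1, 2)) = Pow(Add(Add(-19040, Pow(223, 2), Mul(-4, 223)), 41995), Rational(1, 2)) = Pow(Add(Add(-19040, 49729, -892), 41995), Rational(1, 2)) = Pow(Add(29797, 41995), Rational(1, 2)) = Pow(71792, Rational(1, 2)) = Mul(4, Pow(4487, Rational(1, 2)))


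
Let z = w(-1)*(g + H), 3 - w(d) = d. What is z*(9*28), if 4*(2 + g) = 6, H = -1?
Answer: -1512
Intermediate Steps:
g = -½ (g = -2 + (¼)*6 = -2 + 3/2 = -½ ≈ -0.50000)
w(d) = 3 - d
z = -6 (z = (3 - 1*(-1))*(-½ - 1) = (3 + 1)*(-3/2) = 4*(-3/2) = -6)
z*(9*28) = -54*28 = -6*252 = -1512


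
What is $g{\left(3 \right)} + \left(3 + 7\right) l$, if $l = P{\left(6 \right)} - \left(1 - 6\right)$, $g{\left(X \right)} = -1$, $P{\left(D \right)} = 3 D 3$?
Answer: $589$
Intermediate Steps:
$P{\left(D \right)} = 9 D$
$l = 59$ ($l = 9 \cdot 6 - \left(1 - 6\right) = 54 - \left(1 - 6\right) = 54 - -5 = 54 + 5 = 59$)
$g{\left(3 \right)} + \left(3 + 7\right) l = -1 + \left(3 + 7\right) 59 = -1 + 10 \cdot 59 = -1 + 590 = 589$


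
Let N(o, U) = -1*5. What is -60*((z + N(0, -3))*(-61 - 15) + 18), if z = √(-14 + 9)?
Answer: -23880 + 4560*I*√5 ≈ -23880.0 + 10196.0*I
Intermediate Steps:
N(o, U) = -5
z = I*√5 (z = √(-5) = I*√5 ≈ 2.2361*I)
-60*((z + N(0, -3))*(-61 - 15) + 18) = -60*((I*√5 - 5)*(-61 - 15) + 18) = -60*((-5 + I*√5)*(-76) + 18) = -60*((380 - 76*I*√5) + 18) = -60*(398 - 76*I*√5) = -23880 + 4560*I*√5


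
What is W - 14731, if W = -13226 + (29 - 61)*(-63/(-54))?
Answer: -83983/3 ≈ -27994.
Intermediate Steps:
W = -39790/3 (W = -13226 - (-2016)*(-1)/54 = -13226 - 32*7/6 = -13226 - 112/3 = -39790/3 ≈ -13263.)
W - 14731 = -39790/3 - 14731 = -83983/3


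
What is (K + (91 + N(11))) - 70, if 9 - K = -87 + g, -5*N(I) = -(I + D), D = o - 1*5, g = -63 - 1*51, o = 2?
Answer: 1163/5 ≈ 232.60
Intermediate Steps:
g = -114 (g = -63 - 51 = -114)
D = -3 (D = 2 - 1*5 = 2 - 5 = -3)
N(I) = -⅗ + I/5 (N(I) = -(-1)*(I - 3)/5 = -(-1)*(-3 + I)/5 = -(3 - I)/5 = -⅗ + I/5)
K = 210 (K = 9 - (-87 - 114) = 9 - 1*(-201) = 9 + 201 = 210)
(K + (91 + N(11))) - 70 = (210 + (91 + (-⅗ + (⅕)*11))) - 70 = (210 + (91 + (-⅗ + 11/5))) - 70 = (210 + (91 + 8/5)) - 70 = (210 + 463/5) - 70 = 1513/5 - 70 = 1163/5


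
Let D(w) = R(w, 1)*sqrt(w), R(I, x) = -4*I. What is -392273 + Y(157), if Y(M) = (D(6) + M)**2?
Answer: -364168 - 7536*sqrt(6) ≈ -3.8263e+5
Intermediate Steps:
D(w) = -4*w**(3/2) (D(w) = (-4*w)*sqrt(w) = -4*w**(3/2))
Y(M) = (M - 24*sqrt(6))**2 (Y(M) = (-24*sqrt(6) + M)**2 = (M - 24*sqrt(6))**2)
-392273 + Y(157) = -392273 + (157 - 24*sqrt(6))**2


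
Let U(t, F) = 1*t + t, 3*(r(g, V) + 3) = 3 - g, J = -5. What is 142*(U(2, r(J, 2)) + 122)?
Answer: 17892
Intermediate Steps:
r(g, V) = -2 - g/3 (r(g, V) = -3 + (3 - g)/3 = -3 + (1 - g/3) = -2 - g/3)
U(t, F) = 2*t (U(t, F) = t + t = 2*t)
142*(U(2, r(J, 2)) + 122) = 142*(2*2 + 122) = 142*(4 + 122) = 142*126 = 17892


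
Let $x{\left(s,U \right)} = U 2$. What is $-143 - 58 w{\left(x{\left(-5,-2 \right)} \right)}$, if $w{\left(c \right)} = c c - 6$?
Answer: $-723$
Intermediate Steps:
$x{\left(s,U \right)} = 2 U$
$w{\left(c \right)} = -6 + c^{2}$ ($w{\left(c \right)} = c^{2} - 6 = -6 + c^{2}$)
$-143 - 58 w{\left(x{\left(-5,-2 \right)} \right)} = -143 - 58 \left(-6 + \left(2 \left(-2\right)\right)^{2}\right) = -143 - 58 \left(-6 + \left(-4\right)^{2}\right) = -143 - 58 \left(-6 + 16\right) = -143 - 580 = -723$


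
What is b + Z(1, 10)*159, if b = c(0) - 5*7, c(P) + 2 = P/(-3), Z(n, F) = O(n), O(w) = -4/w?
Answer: -673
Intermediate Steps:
Z(n, F) = -4/n
c(P) = -2 - P/3 (c(P) = -2 + P/(-3) = -2 + P*(-1/3) = -2 - P/3)
b = -37 (b = (-2 - 1/3*0) - 5*7 = (-2 + 0) - 35 = -2 - 35 = -37)
b + Z(1, 10)*159 = -37 - 4/1*159 = -37 - 4*1*159 = -37 - 4*159 = -37 - 636 = -673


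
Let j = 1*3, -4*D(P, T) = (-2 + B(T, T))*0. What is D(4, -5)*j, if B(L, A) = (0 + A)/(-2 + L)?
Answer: 0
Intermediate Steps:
B(L, A) = A/(-2 + L)
D(P, T) = 0 (D(P, T) = -(-2 + T/(-2 + T))*0/4 = -1/4*0 = 0)
j = 3
D(4, -5)*j = 0*3 = 0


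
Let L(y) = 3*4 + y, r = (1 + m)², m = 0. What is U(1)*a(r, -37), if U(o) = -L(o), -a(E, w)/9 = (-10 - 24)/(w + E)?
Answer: 221/2 ≈ 110.50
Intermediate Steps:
r = 1 (r = (1 + 0)² = 1² = 1)
L(y) = 12 + y
a(E, w) = 306/(E + w) (a(E, w) = -9*(-10 - 24)/(w + E) = -(-306)/(E + w) = 306/(E + w))
U(o) = -12 - o (U(o) = -(12 + o) = -12 - o)
U(1)*a(r, -37) = (-12 - 1*1)*(306/(1 - 37)) = (-12 - 1)*(306/(-36)) = -3978*(-1)/36 = -13*(-17/2) = 221/2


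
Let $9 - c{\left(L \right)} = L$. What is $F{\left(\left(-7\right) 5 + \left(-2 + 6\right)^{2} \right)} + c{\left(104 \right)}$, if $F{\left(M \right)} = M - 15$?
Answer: $-129$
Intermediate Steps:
$F{\left(M \right)} = -15 + M$
$c{\left(L \right)} = 9 - L$
$F{\left(\left(-7\right) 5 + \left(-2 + 6\right)^{2} \right)} + c{\left(104 \right)} = \left(-15 + \left(\left(-7\right) 5 + \left(-2 + 6\right)^{2}\right)\right) + \left(9 - 104\right) = \left(-15 - \left(35 - 4^{2}\right)\right) + \left(9 - 104\right) = \left(-15 + \left(-35 + 16\right)\right) - 95 = \left(-15 - 19\right) - 95 = -34 - 95 = -129$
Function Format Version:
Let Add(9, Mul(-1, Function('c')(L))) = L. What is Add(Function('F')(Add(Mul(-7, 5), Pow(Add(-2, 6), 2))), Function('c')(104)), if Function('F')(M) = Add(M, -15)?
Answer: -129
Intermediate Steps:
Function('F')(M) = Add(-15, M)
Function('c')(L) = Add(9, Mul(-1, L))
Add(Function('F')(Add(Mul(-7, 5), Pow(Add(-2, 6), 2))), Function('c')(104)) = Add(Add(-15, Add(Mul(-7, 5), Pow(Add(-2, 6), 2))), Add(9, Mul(-1, 104))) = Add(Add(-15, Add(-35, Pow(4, 2))), Add(9, -104)) = Add(Add(-15, Add(-35, 16)), -95) = Add(Add(-15, -19), -95) = Add(-34, -95) = -129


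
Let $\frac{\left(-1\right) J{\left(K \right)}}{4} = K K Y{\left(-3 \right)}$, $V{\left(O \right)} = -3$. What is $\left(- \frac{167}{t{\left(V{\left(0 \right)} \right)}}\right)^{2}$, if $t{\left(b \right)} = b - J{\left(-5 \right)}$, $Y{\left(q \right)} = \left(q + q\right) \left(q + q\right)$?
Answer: $\frac{27889}{12938409} \approx 0.0021555$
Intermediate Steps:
$Y{\left(q \right)} = 4 q^{2}$ ($Y{\left(q \right)} = 2 q 2 q = 4 q^{2}$)
$J{\left(K \right)} = - 144 K^{2}$ ($J{\left(K \right)} = - 4 K K 4 \left(-3\right)^{2} = - 4 K^{2} \cdot 4 \cdot 9 = - 4 K^{2} \cdot 36 = - 4 \cdot 36 K^{2} = - 144 K^{2}$)
$t{\left(b \right)} = 3600 + b$ ($t{\left(b \right)} = b - - 144 \left(-5\right)^{2} = b - \left(-144\right) 25 = b - -3600 = b + 3600 = 3600 + b$)
$\left(- \frac{167}{t{\left(V{\left(0 \right)} \right)}}\right)^{2} = \left(- \frac{167}{3600 - 3}\right)^{2} = \left(- \frac{167}{3597}\right)^{2} = \frac{27889}{12938409}$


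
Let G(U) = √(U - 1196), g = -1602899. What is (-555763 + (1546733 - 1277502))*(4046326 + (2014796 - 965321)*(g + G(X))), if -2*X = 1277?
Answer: 482003666704977868 - 150354085350*I*√7338 ≈ 4.82e+17 - 1.288e+13*I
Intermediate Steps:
X = -1277/2 (X = -½*1277 = -1277/2 ≈ -638.50)
G(U) = √(-1196 + U)
(-555763 + (1546733 - 1277502))*(4046326 + (2014796 - 965321)*(g + G(X))) = (-555763 + (1546733 - 1277502))*(4046326 + (2014796 - 965321)*(-1602899 + √(-1196 - 1277/2))) = (-555763 + 269231)*(4046326 + 1049475*(-1602899 + √(-3669/2))) = -286532*(4046326 + 1049475*(-1602899 + I*√7338/2)) = -286532*(4046326 + (-1682202428025 + 1049475*I*√7338/2)) = -286532*(-1682198381699 + 1049475*I*√7338/2) = 482003666704977868 - 150354085350*I*√7338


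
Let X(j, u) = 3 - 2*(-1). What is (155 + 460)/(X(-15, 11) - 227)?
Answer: -205/74 ≈ -2.7703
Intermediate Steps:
X(j, u) = 5 (X(j, u) = 3 + 2 = 5)
(155 + 460)/(X(-15, 11) - 227) = (155 + 460)/(5 - 227) = 615/(-222) = 615*(-1/222) = -205/74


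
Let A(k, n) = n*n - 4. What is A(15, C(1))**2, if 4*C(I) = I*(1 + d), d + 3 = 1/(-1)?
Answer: 3025/256 ≈ 11.816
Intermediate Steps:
d = -4 (d = -3 + 1/(-1) = -3 - 1 = -4)
C(I) = -3*I/4 (C(I) = (I*(1 - 4))/4 = (I*(-3))/4 = (-3*I)/4 = -3*I/4)
A(k, n) = -4 + n**2 (A(k, n) = n**2 - 4 = -4 + n**2)
A(15, C(1))**2 = (-4 + (-3/4*1)**2)**2 = (-4 + (-3/4)**2)**2 = (-4 + 9/16)**2 = (-55/16)**2 = 3025/256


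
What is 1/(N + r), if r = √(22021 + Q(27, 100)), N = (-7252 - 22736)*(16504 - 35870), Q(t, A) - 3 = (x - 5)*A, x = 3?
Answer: 72593451/42158473024712480 - √341/42158473024712480 ≈ 1.7219e-9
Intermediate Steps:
Q(t, A) = 3 - 2*A (Q(t, A) = 3 + (3 - 5)*A = 3 - 2*A)
N = 580747608 (N = -29988*(-19366) = 580747608)
r = 8*√341 (r = √(22021 + (3 - 2*100)) = √(22021 + (3 - 200)) = √(22021 - 197) = √21824 = 8*√341 ≈ 147.73)
1/(N + r) = 1/(580747608 + 8*√341)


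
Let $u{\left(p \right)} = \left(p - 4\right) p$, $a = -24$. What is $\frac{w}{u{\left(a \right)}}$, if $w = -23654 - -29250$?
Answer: $\frac{1399}{168} \approx 8.3274$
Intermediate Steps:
$w = 5596$ ($w = -23654 + 29250 = 5596$)
$u{\left(p \right)} = p \left(-4 + p\right)$ ($u{\left(p \right)} = \left(-4 + p\right) p = p \left(-4 + p\right)$)
$\frac{w}{u{\left(a \right)}} = \frac{5596}{\left(-24\right) \left(-4 - 24\right)} = \frac{5596}{\left(-24\right) \left(-28\right)} = \frac{5596}{672} = 5596 \cdot \frac{1}{672} = \frac{1399}{168}$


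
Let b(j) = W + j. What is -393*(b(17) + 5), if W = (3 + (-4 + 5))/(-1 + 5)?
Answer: -9039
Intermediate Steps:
W = 1 (W = (3 + 1)/4 = 4*(1/4) = 1)
b(j) = 1 + j
-393*(b(17) + 5) = -393*((1 + 17) + 5) = -393*(18 + 5) = -393*23 = -9039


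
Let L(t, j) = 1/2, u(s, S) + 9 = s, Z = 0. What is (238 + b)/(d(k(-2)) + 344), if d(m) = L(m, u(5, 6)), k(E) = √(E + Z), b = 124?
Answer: 724/689 ≈ 1.0508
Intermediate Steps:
k(E) = √E (k(E) = √(E + 0) = √E)
u(s, S) = -9 + s
L(t, j) = ½
d(m) = ½
(238 + b)/(d(k(-2)) + 344) = (238 + 124)/(½ + 344) = 362/(689/2) = 362*(2/689) = 724/689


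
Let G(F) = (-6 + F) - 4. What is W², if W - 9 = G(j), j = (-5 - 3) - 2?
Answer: 121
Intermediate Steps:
j = -10 (j = -8 - 2 = -10)
G(F) = -10 + F
W = -11 (W = 9 + (-10 - 10) = 9 - 20 = -11)
W² = (-11)² = 121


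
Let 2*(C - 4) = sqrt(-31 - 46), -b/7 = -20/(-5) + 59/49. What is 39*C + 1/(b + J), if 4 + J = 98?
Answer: 62875/403 + 39*I*sqrt(77)/2 ≈ 156.02 + 171.11*I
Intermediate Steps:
J = 94 (J = -4 + 98 = 94)
b = -255/7 (b = -7*(-20/(-5) + 59/49) = -7*(-20*(-1/5) + 59*(1/49)) = -7*(4 + 59/49) = -7*255/49 = -255/7 ≈ -36.429)
C = 4 + I*sqrt(77)/2 (C = 4 + sqrt(-31 - 46)/2 = 4 + sqrt(-77)/2 = 4 + (I*sqrt(77))/2 = 4 + I*sqrt(77)/2 ≈ 4.0 + 4.3875*I)
39*C + 1/(b + J) = 39*(4 + I*sqrt(77)/2) + 1/(-255/7 + 94) = (156 + 39*I*sqrt(77)/2) + 1/(403/7) = (156 + 39*I*sqrt(77)/2) + 7/403 = 62875/403 + 39*I*sqrt(77)/2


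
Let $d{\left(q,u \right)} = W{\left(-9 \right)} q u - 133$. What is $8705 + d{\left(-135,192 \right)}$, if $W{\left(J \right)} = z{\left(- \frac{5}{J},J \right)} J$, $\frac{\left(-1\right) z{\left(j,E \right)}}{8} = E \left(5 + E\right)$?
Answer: $-67176068$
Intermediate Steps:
$z{\left(j,E \right)} = - 8 E \left(5 + E\right)$
$W{\left(J \right)} = - 8 J^{2} \left(5 + J\right)$ ($W{\left(J \right)} = - 8 J \left(5 + J\right) J = - 8 J^{2} \left(5 + J\right)$)
$d{\left(q,u \right)} = -133 + 2592 q u$ ($d{\left(q,u \right)} = 8 \left(-9\right)^{2} \left(-5 - -9\right) q u - 133 = 8 \cdot 81 \left(-5 + 9\right) q u - 133 = 8 \cdot 81 \cdot 4 q u - 133 = 2592 q u - 133 = -133 + 2592 q u$)
$8705 + d{\left(-135,192 \right)} = 8705 + \left(-133 + 2592 \left(-135\right) 192\right) = 8705 - 67184773 = -67176068$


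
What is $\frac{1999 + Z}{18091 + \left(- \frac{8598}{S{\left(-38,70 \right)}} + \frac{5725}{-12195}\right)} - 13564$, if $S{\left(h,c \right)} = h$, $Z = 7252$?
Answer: $- \frac{11512945935277}{848818537} \approx -13564.0$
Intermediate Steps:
$\frac{1999 + Z}{18091 + \left(- \frac{8598}{S{\left(-38,70 \right)}} + \frac{5725}{-12195}\right)} - 13564 = \frac{1999 + 7252}{18091 + \left(- \frac{8598}{-38} + \frac{5725}{-12195}\right)} - 13564 = \frac{9251}{18091 + \left(\left(-8598\right) \left(- \frac{1}{38}\right) + 5725 \left(- \frac{1}{12195}\right)\right)} - 13564 = \frac{9251}{18091 + \left(\frac{4299}{19} - \frac{1145}{2439}\right)} - 13564 = \frac{9251}{18091 + \frac{10463506}{46341}} - 13564 = \frac{9251}{\frac{848818537}{46341}} - 13564 = 9251 \cdot \frac{46341}{848818537} - 13564 = \frac{428700591}{848818537} - 13564 = - \frac{11512945935277}{848818537}$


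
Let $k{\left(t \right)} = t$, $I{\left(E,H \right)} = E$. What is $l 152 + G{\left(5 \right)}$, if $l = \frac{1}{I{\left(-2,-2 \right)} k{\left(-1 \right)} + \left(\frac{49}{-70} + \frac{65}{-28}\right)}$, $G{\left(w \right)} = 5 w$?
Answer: $- \frac{17705}{143} \approx -123.81$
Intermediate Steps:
$l = - \frac{140}{143}$ ($l = \frac{1}{\left(-2\right) \left(-1\right) + \left(\frac{49}{-70} + \frac{65}{-28}\right)} = \frac{1}{2 + \left(49 \left(- \frac{1}{70}\right) + 65 \left(- \frac{1}{28}\right)\right)} = \frac{1}{2 - \frac{423}{140}} = \frac{1}{- \frac{143}{140}} = - \frac{140}{143} \approx -0.97902$)
$l 152 + G{\left(5 \right)} = \left(- \frac{140}{143}\right) 152 + 5 \cdot 5 = - \frac{21280}{143} + 25 = - \frac{17705}{143}$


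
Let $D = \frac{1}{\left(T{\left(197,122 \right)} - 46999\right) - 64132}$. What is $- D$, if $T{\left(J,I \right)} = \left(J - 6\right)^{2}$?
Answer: $\frac{1}{74650} \approx 1.3396 \cdot 10^{-5}$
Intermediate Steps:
$T{\left(J,I \right)} = \left(-6 + J\right)^{2}$
$D = - \frac{1}{74650}$ ($D = \frac{1}{\left(\left(-6 + 197\right)^{2} - 46999\right) - 64132} = \frac{1}{\left(191^{2} - 46999\right) - 64132} = \frac{1}{\left(36481 - 46999\right) - 64132} = \frac{1}{-10518 - 64132} = \frac{1}{-74650} = - \frac{1}{74650} \approx -1.3396 \cdot 10^{-5}$)
$- D = \left(-1\right) \left(- \frac{1}{74650}\right) = \frac{1}{74650}$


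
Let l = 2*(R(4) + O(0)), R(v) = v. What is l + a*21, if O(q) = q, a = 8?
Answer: 176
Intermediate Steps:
l = 8 (l = 2*(4 + 0) = 2*4 = 8)
l + a*21 = 8 + 8*21 = 8 + 168 = 176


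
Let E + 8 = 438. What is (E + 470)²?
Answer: 810000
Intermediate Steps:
E = 430 (E = -8 + 438 = 430)
(E + 470)² = (430 + 470)² = 900² = 810000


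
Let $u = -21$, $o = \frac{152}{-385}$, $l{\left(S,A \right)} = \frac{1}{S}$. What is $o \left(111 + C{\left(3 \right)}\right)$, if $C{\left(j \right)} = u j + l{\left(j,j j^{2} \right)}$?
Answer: $- \frac{4408}{231} \approx -19.082$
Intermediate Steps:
$o = - \frac{152}{385}$ ($o = 152 \left(- \frac{1}{385}\right) = - \frac{152}{385} \approx -0.3948$)
$C{\left(j \right)} = \frac{1}{j} - 21 j$ ($C{\left(j \right)} = - 21 j + \frac{1}{j} = \frac{1}{j} - 21 j$)
$o \left(111 + C{\left(3 \right)}\right) = - \frac{152 \left(111 + \left(\frac{1}{3} - 63\right)\right)}{385} = - \frac{152 \left(111 - \frac{188}{3}\right)}{385} = \left(- \frac{152}{385}\right) \frac{145}{3} = - \frac{4408}{231}$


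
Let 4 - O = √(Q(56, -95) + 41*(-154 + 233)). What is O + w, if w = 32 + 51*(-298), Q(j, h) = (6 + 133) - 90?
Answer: -15162 - 2*√822 ≈ -15219.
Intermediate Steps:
Q(j, h) = 49 (Q(j, h) = 139 - 90 = 49)
O = 4 - 2*√822 (O = 4 - √(49 + 41*(-154 + 233)) = 4 - √(49 + 41*79) = 4 - √(49 + 3239) = 4 - √3288 = 4 - 2*√822 ≈ -53.341)
w = -15166 (w = 32 - 15198 = -15166)
O + w = (4 - 2*√822) - 15166 = -15162 - 2*√822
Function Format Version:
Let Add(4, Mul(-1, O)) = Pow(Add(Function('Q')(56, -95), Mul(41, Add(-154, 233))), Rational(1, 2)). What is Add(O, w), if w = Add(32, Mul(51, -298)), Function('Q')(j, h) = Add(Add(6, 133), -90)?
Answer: Add(-15162, Mul(-2, Pow(822, Rational(1, 2)))) ≈ -15219.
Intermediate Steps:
Function('Q')(j, h) = 49 (Function('Q')(j, h) = Add(139, -90) = 49)
O = Add(4, Mul(-2, Pow(822, Rational(1, 2)))) (O = Add(4, Mul(-1, Pow(Add(49, Mul(41, Add(-154, 233))), Rational(1, 2)))) = Add(4, Mul(-1, Pow(Add(49, Mul(41, 79)), Rational(1, 2)))) = Add(4, Mul(-1, Pow(Add(49, 3239), Rational(1, 2)))) = Add(4, Mul(-1, Pow(3288, Rational(1, 2)))) = Add(4, Mul(-1, Mul(2, Pow(822, Rational(1, 2))))) = Add(4, Mul(-2, Pow(822, Rational(1, 2)))) ≈ -53.341)
w = -15166 (w = Add(32, -15198) = -15166)
Add(O, w) = Add(Add(4, Mul(-2, Pow(822, Rational(1, 2)))), -15166) = Add(-15162, Mul(-2, Pow(822, Rational(1, 2))))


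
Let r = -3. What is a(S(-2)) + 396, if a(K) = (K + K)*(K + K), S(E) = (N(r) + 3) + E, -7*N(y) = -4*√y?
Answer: 19408/49 + 32*I*√3/7 ≈ 396.08 + 7.9179*I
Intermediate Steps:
N(y) = 4*√y/7 (N(y) = -(-4)*√y/7 = 4*√y/7)
S(E) = 3 + E + 4*I*√3/7 (S(E) = (4*√(-3)/7 + 3) + E = (4*(I*√3)/7 + 3) + E = (4*I*√3/7 + 3) + E = (3 + 4*I*√3/7) + E = 3 + E + 4*I*√3/7)
a(K) = 4*K² (a(K) = (2*K)*(2*K) = 4*K²)
a(S(-2)) + 396 = 4*(3 - 2 + 4*I*√3/7)² + 396 = 4*(1 + 4*I*√3/7)² + 396 = 396 + 4*(1 + 4*I*√3/7)²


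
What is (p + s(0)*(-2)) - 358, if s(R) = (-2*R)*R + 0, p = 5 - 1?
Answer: -354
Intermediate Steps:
p = 4
s(R) = -2*R² (s(R) = -2*R² + 0 = -2*R²)
(p + s(0)*(-2)) - 358 = (4 - 2*0²*(-2)) - 358 = (4 - 2*0*(-2)) - 358 = (4 + 0*(-2)) - 358 = (4 + 0) - 358 = 4 - 358 = -354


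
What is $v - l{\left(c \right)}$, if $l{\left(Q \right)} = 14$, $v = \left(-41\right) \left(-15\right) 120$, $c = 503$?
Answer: $73786$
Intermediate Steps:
$v = 73800$ ($v = 615 \cdot 120 = 73800$)
$v - l{\left(c \right)} = 73800 - 14 = 73786$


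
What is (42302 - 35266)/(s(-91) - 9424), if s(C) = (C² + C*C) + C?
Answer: 7036/7047 ≈ 0.99844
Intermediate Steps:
s(C) = C + 2*C² (s(C) = (C² + C²) + C = 2*C² + C = C + 2*C²)
(42302 - 35266)/(s(-91) - 9424) = (42302 - 35266)/(-91*(1 + 2*(-91)) - 9424) = 7036/(-91*(1 - 182) - 9424) = 7036/(-91*(-181) - 9424) = 7036/(16471 - 9424) = 7036/7047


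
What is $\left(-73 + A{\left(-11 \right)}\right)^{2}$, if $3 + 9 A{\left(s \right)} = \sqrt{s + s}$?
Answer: $\frac{\left(660 - i \sqrt{22}\right)^{2}}{81} \approx 5377.5 - 76.436 i$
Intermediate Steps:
$A{\left(s \right)} = - \frac{1}{3} + \frac{\sqrt{2} \sqrt{s}}{9}$ ($A{\left(s \right)} = - \frac{1}{3} + \frac{\sqrt{s + s}}{9} = - \frac{1}{3} + \frac{\sqrt{2 s}}{9} = - \frac{1}{3} + \frac{\sqrt{2} \sqrt{s}}{9}$)
$\left(-73 + A{\left(-11 \right)}\right)^{2} = \left(-73 - \left(\frac{1}{3} - \frac{\sqrt{2} \sqrt{-11}}{9}\right)\right)^{2} = \left(-73 - \left(\frac{1}{3} - \frac{\sqrt{2} i \sqrt{11}}{9}\right)\right)^{2} = \left(-73 - \left(\frac{1}{3} - \frac{i \sqrt{22}}{9}\right)\right)^{2} = \left(- \frac{220}{3} + \frac{i \sqrt{22}}{9}\right)^{2}$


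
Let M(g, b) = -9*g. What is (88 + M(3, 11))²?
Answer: 3721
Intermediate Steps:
(88 + M(3, 11))² = (88 - 9*3)² = (88 - 27)² = 61² = 3721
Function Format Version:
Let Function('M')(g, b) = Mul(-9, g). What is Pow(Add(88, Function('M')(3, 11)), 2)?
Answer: 3721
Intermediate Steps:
Pow(Add(88, Function('M')(3, 11)), 2) = Pow(Add(88, Mul(-9, 3)), 2) = Pow(Add(88, -27), 2) = Pow(61, 2) = 3721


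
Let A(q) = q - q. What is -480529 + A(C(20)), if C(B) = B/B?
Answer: -480529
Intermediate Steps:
C(B) = 1
A(q) = 0
-480529 + A(C(20)) = -480529 + 0 = -480529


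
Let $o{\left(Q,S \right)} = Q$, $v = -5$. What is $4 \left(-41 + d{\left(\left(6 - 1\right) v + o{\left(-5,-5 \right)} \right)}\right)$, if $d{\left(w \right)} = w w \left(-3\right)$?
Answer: $-10964$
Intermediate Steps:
$d{\left(w \right)} = - 3 w^{2}$ ($d{\left(w \right)} = w^{2} \left(-3\right) = - 3 w^{2}$)
$4 \left(-41 + d{\left(\left(6 - 1\right) v + o{\left(-5,-5 \right)} \right)}\right) = 4 \left(-41 - 3 \left(\left(6 - 1\right) \left(-5\right) - 5\right)^{2}\right) = 4 \left(-41 - 3 \left(5 \left(-5\right) - 5\right)^{2}\right) = 4 \left(-41 - 3 \left(-25 - 5\right)^{2}\right) = 4 \left(-41 - 3 \left(-30\right)^{2}\right) = 4 \left(-41 - 2700\right) = 4 \left(-2741\right) = -10964$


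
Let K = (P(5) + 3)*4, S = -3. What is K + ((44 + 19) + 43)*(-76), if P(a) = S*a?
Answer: -8104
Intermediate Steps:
P(a) = -3*a
K = -48 (K = (-3*5 + 3)*4 = (-15 + 3)*4 = -12*4 = -48)
K + ((44 + 19) + 43)*(-76) = -48 + ((44 + 19) + 43)*(-76) = -48 + (63 + 43)*(-76) = -48 + 106*(-76) = -48 - 8056 = -8104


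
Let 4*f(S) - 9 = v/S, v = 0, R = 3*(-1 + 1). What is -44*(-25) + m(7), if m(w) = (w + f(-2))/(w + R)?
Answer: 30837/28 ≈ 1101.3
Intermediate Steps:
R = 0 (R = 3*0 = 0)
f(S) = 9/4 (f(S) = 9/4 + (0/S)/4 = 9/4 + (¼)*0 = 9/4 + 0 = 9/4)
m(w) = (9/4 + w)/w (m(w) = (w + 9/4)/(w + 0) = (9/4 + w)/w)
-44*(-25) + m(7) = -44*(-25) + (9/4 + 7)/7 = 1100 + (⅐)*(37/4) = 1100 + 37/28 = 30837/28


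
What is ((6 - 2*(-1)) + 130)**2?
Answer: 19044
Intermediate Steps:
((6 - 2*(-1)) + 130)**2 = ((6 + 2) + 130)**2 = (8 + 130)**2 = 138**2 = 19044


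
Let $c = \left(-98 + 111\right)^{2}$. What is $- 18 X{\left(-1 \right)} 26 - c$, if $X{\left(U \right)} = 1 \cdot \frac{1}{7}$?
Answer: $- \frac{1651}{7} \approx -235.86$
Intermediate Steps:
$X{\left(U \right)} = \frac{1}{7}$ ($X{\left(U \right)} = 1 \cdot \frac{1}{7} = \frac{1}{7}$)
$c = 169$ ($c = 13^{2} = 169$)
$- 18 X{\left(-1 \right)} 26 - c = \left(-18\right) \frac{1}{7} \cdot 26 - 169 = \left(- \frac{18}{7}\right) 26 - 169 = - \frac{468}{7} - 169 = - \frac{1651}{7}$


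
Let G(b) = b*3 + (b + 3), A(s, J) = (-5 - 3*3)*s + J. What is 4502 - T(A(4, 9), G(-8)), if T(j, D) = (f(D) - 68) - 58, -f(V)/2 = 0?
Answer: 4628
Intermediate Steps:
f(V) = 0 (f(V) = -2*0 = 0)
A(s, J) = J - 14*s (A(s, J) = (-5 - 9)*s + J = -14*s + J = J - 14*s)
G(b) = 3 + 4*b (G(b) = 3*b + (3 + b) = 3 + 4*b)
T(j, D) = -126 (T(j, D) = (0 - 68) - 58 = -68 - 58 = -126)
4502 - T(A(4, 9), G(-8)) = 4502 - 1*(-126) = 4502 + 126 = 4628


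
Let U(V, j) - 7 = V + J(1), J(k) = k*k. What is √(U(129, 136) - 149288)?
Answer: I*√149151 ≈ 386.2*I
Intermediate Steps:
J(k) = k²
U(V, j) = 8 + V (U(V, j) = 7 + (V + 1²) = 7 + (V + 1) = 7 + (1 + V) = 8 + V)
√(U(129, 136) - 149288) = √((8 + 129) - 149288) = √(137 - 149288) = √(-149151) = I*√149151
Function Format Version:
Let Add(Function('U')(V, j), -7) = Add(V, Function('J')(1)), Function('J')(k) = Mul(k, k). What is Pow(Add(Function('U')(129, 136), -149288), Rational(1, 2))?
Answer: Mul(I, Pow(149151, Rational(1, 2))) ≈ Mul(386.20, I)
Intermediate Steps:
Function('J')(k) = Pow(k, 2)
Function('U')(V, j) = Add(8, V) (Function('U')(V, j) = Add(7, Add(V, Pow(1, 2))) = Add(7, Add(V, 1)) = Add(7, Add(1, V)) = Add(8, V))
Pow(Add(Function('U')(129, 136), -149288), Rational(1, 2)) = Pow(Add(Add(8, 129), -149288), Rational(1, 2)) = Pow(Add(137, -149288), Rational(1, 2)) = Pow(-149151, Rational(1, 2)) = Mul(I, Pow(149151, Rational(1, 2)))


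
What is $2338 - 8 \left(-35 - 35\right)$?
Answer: $2898$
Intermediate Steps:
$2338 - 8 \left(-35 - 35\right) = 2338 - 8 \left(-70\right) = 2338 - -560 = 2338 + 560 = 2898$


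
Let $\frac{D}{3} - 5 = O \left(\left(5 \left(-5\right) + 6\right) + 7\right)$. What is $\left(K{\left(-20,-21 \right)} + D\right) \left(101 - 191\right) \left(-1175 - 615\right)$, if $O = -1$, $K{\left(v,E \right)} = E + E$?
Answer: $1449900$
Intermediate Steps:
$K{\left(v,E \right)} = 2 E$
$D = 51$ ($D = 15 + 3 \left(- (\left(5 \left(-5\right) + 6\right) + 7)\right) = 15 + 3 \left(- (\left(-25 + 6\right) + 7)\right) = 15 + 3 \left(- (-19 + 7)\right) = 15 + 3 \left(\left(-1\right) \left(-12\right)\right) = 15 + 3 \cdot 12 = 15 + 36 = 51$)
$\left(K{\left(-20,-21 \right)} + D\right) \left(101 - 191\right) \left(-1175 - 615\right) = \left(2 \left(-21\right) + 51\right) \left(101 - 191\right) \left(-1175 - 615\right) = \left(-42 + 51\right) \left(-90\right) \left(-1790\right) = 9 \left(-90\right) \left(-1790\right) = \left(-810\right) \left(-1790\right) = 1449900$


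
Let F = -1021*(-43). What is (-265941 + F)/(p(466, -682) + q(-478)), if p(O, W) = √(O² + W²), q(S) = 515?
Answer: 22869914/83411 - 444076*√170570/417055 ≈ -165.58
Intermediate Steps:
F = 43903
(-265941 + F)/(p(466, -682) + q(-478)) = (-265941 + 43903)/(√(466² + (-682)²) + 515) = -222038/(√(217156 + 465124) + 515) = -222038/(√682280 + 515) = -222038/(2*√170570 + 515) = -222038/(515 + 2*√170570)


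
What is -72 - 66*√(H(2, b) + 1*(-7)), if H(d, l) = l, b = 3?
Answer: -72 - 132*I ≈ -72.0 - 132.0*I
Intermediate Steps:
-72 - 66*√(H(2, b) + 1*(-7)) = -72 - 66*√(3 + 1*(-7)) = -72 - 66*√(3 - 7) = -72 - 132*I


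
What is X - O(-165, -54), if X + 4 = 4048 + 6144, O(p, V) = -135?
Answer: 10323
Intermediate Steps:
X = 10188 (X = -4 + (4048 + 6144) = -4 + 10192 = 10188)
X - O(-165, -54) = 10188 - 1*(-135) = 10188 + 135 = 10323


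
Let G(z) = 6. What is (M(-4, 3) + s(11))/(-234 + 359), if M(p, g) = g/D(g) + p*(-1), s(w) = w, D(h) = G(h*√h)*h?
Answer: 91/750 ≈ 0.12133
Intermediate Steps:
D(h) = 6*h
M(p, g) = ⅙ - p (M(p, g) = g/((6*g)) + p*(-1) = g*(1/(6*g)) - p = ⅙ - p)
(M(-4, 3) + s(11))/(-234 + 359) = ((⅙ - 1*(-4)) + 11)/(-234 + 359) = ((⅙ + 4) + 11)/125 = (25/6 + 11)*(1/125) = (91/6)*(1/125) = 91/750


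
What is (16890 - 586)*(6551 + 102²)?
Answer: 276434320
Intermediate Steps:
(16890 - 586)*(6551 + 102²) = 16304*(6551 + 10404) = 16304*16955 = 276434320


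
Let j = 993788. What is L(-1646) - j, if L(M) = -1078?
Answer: -994866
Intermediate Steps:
L(-1646) - j = -1078 - 1*993788 = -1078 - 993788 = -994866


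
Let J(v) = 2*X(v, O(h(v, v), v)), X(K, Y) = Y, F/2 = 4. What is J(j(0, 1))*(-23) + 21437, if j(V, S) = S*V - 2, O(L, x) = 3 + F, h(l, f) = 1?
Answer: 20931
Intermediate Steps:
F = 8 (F = 2*4 = 8)
O(L, x) = 11 (O(L, x) = 3 + 8 = 11)
j(V, S) = -2 + S*V
J(v) = 22 (J(v) = 2*11 = 22)
J(j(0, 1))*(-23) + 21437 = 22*(-23) + 21437 = -506 + 21437 = 20931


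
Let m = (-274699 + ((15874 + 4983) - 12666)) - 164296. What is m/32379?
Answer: -430804/32379 ≈ -13.305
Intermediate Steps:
m = -430804 (m = (-274699 + (20857 - 12666)) - 164296 = (-274699 + 8191) - 164296 = -266508 - 164296 = -430804)
m/32379 = -430804/32379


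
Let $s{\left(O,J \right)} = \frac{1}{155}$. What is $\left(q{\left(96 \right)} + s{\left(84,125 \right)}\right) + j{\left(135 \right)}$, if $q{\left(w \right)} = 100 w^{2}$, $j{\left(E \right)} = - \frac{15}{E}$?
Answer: $\frac{1285631854}{1395} \approx 9.216 \cdot 10^{5}$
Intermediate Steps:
$s{\left(O,J \right)} = \frac{1}{155}$
$\left(q{\left(96 \right)} + s{\left(84,125 \right)}\right) + j{\left(135 \right)} = \left(100 \cdot 96^{2} + \frac{1}{155}\right) - \frac{15}{135} = \left(100 \cdot 9216 + \frac{1}{155}\right) - \frac{1}{9} = \left(921600 + \frac{1}{155}\right) - \frac{1}{9} = \frac{142848001}{155} - \frac{1}{9} = \frac{1285631854}{1395}$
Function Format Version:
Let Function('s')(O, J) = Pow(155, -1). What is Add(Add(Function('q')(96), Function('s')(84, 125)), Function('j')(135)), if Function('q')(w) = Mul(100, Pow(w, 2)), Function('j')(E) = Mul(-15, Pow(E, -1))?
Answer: Rational(1285631854, 1395) ≈ 9.2160e+5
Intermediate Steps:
Function('s')(O, J) = Rational(1, 155)
Add(Add(Function('q')(96), Function('s')(84, 125)), Function('j')(135)) = Add(Add(Mul(100, Pow(96, 2)), Rational(1, 155)), Mul(-15, Pow(135, -1))) = Add(Add(Mul(100, 9216), Rational(1, 155)), Mul(-15, Rational(1, 135))) = Add(Add(921600, Rational(1, 155)), Rational(-1, 9)) = Add(Rational(142848001, 155), Rational(-1, 9)) = Rational(1285631854, 1395)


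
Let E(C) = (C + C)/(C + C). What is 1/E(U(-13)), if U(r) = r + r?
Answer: 1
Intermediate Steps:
U(r) = 2*r
E(C) = 1 (E(C) = (2*C)/((2*C)) = (2*C)*(1/(2*C)) = 1)
1/E(U(-13)) = 1/1 = 1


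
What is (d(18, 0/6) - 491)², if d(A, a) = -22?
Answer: 263169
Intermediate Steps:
(d(18, 0/6) - 491)² = (-22 - 491)² = (-513)² = 263169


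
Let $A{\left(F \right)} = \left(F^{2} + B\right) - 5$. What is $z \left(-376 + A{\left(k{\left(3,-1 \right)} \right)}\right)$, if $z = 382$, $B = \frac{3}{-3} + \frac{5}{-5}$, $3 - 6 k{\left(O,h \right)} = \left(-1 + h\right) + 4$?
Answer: $- \frac{2633317}{18} \approx -1.463 \cdot 10^{5}$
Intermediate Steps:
$k{\left(O,h \right)} = - \frac{h}{6}$ ($k{\left(O,h \right)} = \frac{1}{2} - \frac{\left(-1 + h\right) + 4}{6} = \frac{1}{2} - \frac{3 + h}{6} = \frac{1}{2} - \left(\frac{1}{2} + \frac{h}{6}\right) = - \frac{h}{6}$)
$B = -2$ ($B = 3 \left(- \frac{1}{3}\right) + 5 \left(- \frac{1}{5}\right) = -1 - 1 = -2$)
$A{\left(F \right)} = -7 + F^{2}$ ($A{\left(F \right)} = \left(F^{2} - 2\right) - 5 = \left(-2 + F^{2}\right) - 5 = -7 + F^{2}$)
$z \left(-376 + A{\left(k{\left(3,-1 \right)} \right)}\right) = 382 \left(-376 - \left(7 - \left(\left(- \frac{1}{6}\right) \left(-1\right)\right)^{2}\right)\right) = 382 \left(-376 - \left(7 - \left(\frac{1}{6}\right)^{2}\right)\right) = 382 \left(-376 + \left(-7 + \frac{1}{36}\right)\right) = 382 \left(-376 - \frac{251}{36}\right) = 382 \left(- \frac{13787}{36}\right) = - \frac{2633317}{18}$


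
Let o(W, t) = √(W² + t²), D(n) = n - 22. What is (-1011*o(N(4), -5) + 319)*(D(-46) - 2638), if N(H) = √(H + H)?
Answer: -863214 + 2735766*√33 ≈ 1.4853e+7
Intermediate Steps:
N(H) = √2*√H (N(H) = √(2*H) = √2*√H)
D(n) = -22 + n
(-1011*o(N(4), -5) + 319)*(D(-46) - 2638) = (-1011*√((√2*√4)² + (-5)²) + 319)*((-22 - 46) - 2638) = (-1011*√((√2*2)² + 25) + 319)*(-68 - 2638) = (-1011*√((2*√2)² + 25) + 319)*(-2706) = (-1011*√(8 + 25) + 319)*(-2706) = (-1011*√33 + 319)*(-2706) = (319 - 1011*√33)*(-2706) = -863214 + 2735766*√33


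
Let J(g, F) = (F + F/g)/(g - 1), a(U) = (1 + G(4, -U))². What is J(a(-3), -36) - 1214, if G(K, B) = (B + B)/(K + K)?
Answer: -666826/539 ≈ -1237.2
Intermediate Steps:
G(K, B) = B/K (G(K, B) = (2*B)/((2*K)) = (2*B)*(1/(2*K)) = B/K)
a(U) = (1 - U/4)²
J(g, F) = (F + F/g)/(-1 + g)
J(a(-3), -36) - 1214 = -36*(1 + (4 - 1*(-3))²/16)/(((4 - 1*(-3))²/16)*(-1 + (4 - 1*(-3))²/16)) - 1214 = -36*(1 + (4 + 3)²/16)/(((4 + 3)²/16)*(-1 + (4 + 3)²/16)) - 1214 = -36*(1 + (1/16)*7²)/(((1/16)*7²)*(-1 + (1/16)*7²)) - 1214 = -36*(1 + (1/16)*49)/(((1/16)*49)*(-1 + (1/16)*49)) - 1214 = -36*(1 + 49/16)/(49/16*(-1 + 49/16)) - 1214 = -36*16/49*65/16/33/16 - 1214 = -36*16/49*16/33*65/16 - 1214 = -12480/539 - 1214 = -666826/539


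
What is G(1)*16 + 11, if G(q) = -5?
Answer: -69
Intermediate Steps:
G(1)*16 + 11 = -5*16 + 11 = -80 + 11 = -69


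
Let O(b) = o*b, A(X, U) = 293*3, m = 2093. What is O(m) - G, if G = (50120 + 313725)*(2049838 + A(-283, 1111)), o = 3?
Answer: -746143120586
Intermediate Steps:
A(X, U) = 879
G = 746143126865 (G = (50120 + 313725)*(2049838 + 879) = 363845*2050717 = 746143126865)
O(b) = 3*b
O(m) - G = 3*2093 - 1*746143126865 = 6279 - 746143126865 = -746143120586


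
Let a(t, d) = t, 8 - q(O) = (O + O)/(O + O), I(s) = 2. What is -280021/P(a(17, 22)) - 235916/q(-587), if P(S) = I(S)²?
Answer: -2903811/28 ≈ -1.0371e+5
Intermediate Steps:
q(O) = 7 (q(O) = 8 - (O + O)/(O + O) = 8 - 2*O/(2*O) = 8 - 2*O*1/(2*O) = 8 - 1*1 = 8 - 1 = 7)
P(S) = 4 (P(S) = 2² = 4)
-280021/P(a(17, 22)) - 235916/q(-587) = -280021/4 - 235916/7 = -2903811/28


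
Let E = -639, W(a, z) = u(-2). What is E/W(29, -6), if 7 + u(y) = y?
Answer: 71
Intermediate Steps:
u(y) = -7 + y
W(a, z) = -9 (W(a, z) = -7 - 2 = -9)
E/W(29, -6) = -639/(-9) = -639*(-1/9) = 71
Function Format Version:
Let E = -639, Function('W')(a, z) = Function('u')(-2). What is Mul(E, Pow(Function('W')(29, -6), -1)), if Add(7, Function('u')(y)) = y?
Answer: 71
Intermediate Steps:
Function('u')(y) = Add(-7, y)
Function('W')(a, z) = -9 (Function('W')(a, z) = Add(-7, -2) = -9)
Mul(E, Pow(Function('W')(29, -6), -1)) = Mul(-639, Pow(-9, -1)) = Mul(-639, Rational(-1, 9)) = 71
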